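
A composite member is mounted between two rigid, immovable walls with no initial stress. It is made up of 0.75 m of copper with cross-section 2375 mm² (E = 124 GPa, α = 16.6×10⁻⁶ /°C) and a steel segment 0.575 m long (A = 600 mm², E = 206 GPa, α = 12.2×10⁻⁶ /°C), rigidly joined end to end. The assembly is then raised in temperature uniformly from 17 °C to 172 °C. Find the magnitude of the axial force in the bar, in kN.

P ≈ 419 kN (compressive)

With the walls removed the bar would change length by δ_free = Σ αᵢΔT Lᵢ = 16.6×10⁻⁶×155×750 + 12.2×10⁻⁶×155×575 = 3.017 mm.
Since the ends are fixed, an axial force P builds up, equal in every segment, with P · Σ Lᵢ/(AᵢEᵢ) = δ_free.
The series flexibility is Σ Lᵢ/(AᵢEᵢ) = 750/(2375×124×10³) + 575/(600×206×10³) = 7.199×10⁻⁶ mm/N.
P = 3.017 / 7.199×10⁻⁶ = 419100 N = 419.1 kN, compressive.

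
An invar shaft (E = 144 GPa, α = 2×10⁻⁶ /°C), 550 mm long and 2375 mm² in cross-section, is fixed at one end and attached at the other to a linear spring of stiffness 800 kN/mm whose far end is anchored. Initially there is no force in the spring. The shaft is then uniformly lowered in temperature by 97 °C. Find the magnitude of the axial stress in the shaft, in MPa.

If the spring were absent the shaft would shorten by αΔT L = 2×10⁻⁶ × 97 × 550 = 0.1067 mm.
With a force P in the spring, the elastic change of the shaft is PL/(AE) and that of the spring is P/k; compatibility requires their sum to equal δ_free.
So P = δ_free / [L/(AE) + 1/k] = 0.1067 / [ 550/(2375×144×10³) + 1/(800×10³) ].
P = 0.1067 / 2.858×10⁻⁶ = 37330 N.
σ = P/A = 37330/2375 = 15.72 MPa.

σ ≈ 15.7 MPa (tensile)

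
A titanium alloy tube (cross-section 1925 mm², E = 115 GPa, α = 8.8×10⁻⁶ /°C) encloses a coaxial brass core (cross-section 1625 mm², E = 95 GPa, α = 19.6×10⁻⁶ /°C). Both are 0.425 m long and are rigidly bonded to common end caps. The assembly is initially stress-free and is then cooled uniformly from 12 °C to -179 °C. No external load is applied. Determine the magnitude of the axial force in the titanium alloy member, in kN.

Equilibrium of a rigid end plate with no external load gives equal and opposite internal forces ±P in the two members. Since α_{brass} > α_{titanium alloy}, cooling drives the brass into tension and the titanium alloy into compression.
Compatibility of the two members (thermal + elastic change equal): (α₁ − α₂)ΔT = P·[1/(A₁E₁) + 1/(A₂E₂)].
|α₁ − α₂|·ΔT = 10.8×10⁻⁶ × 191 = 0.002063.
1/(A₁E₁) + 1/(A₂E₂) = 1/(1925×115×10³) + 1/(1625×95×10³) = 1.099×10⁻⁸ N⁻¹.
So P = 0.002063 / 1.099×10⁻⁸ = 187.6 kN.

P ≈ 188 kN (compressive in the titanium alloy)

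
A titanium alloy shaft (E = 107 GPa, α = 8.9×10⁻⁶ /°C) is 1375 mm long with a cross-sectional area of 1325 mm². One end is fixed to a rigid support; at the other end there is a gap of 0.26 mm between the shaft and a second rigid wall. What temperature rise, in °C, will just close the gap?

Contact occurs when the free expansion equals the gap: αΔT L = 0.26 mm.
So ΔT = g/(αL) = 0.26/(8.9×10⁻⁶ × 1375) = 21.25 °C.

ΔT ≈ 21.2 °C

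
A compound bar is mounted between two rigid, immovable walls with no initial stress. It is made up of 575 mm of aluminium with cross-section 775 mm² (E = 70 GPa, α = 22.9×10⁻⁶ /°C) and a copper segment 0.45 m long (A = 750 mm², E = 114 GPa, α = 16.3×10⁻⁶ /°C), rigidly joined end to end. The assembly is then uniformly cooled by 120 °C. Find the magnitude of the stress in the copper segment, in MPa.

Free thermal contraction of the whole bar: Σ αᵢΔT Lᵢ = 22.9×10⁻⁶×120×575 + 16.3×10⁻⁶×120×450 = 2.46 mm.
Since the ends are fixed, an axial force P builds up, equal in every segment, with P · Σ Lᵢ/(AᵢEᵢ) = δ_free.
Σ Lᵢ/(AᵢEᵢ) = 575/(775×70×10³) + 450/(750×114×10³) = 1.586×10⁻⁵ mm/N.
Hence P = δ_free / Σ(L/AE) = 2.46/1.586×10⁻⁵ = 155.1 kN (tensile).
σ_{copper} = P / A = 155100 / 750 = 206.8 MPa.

σ ≈ 207 MPa (tensile)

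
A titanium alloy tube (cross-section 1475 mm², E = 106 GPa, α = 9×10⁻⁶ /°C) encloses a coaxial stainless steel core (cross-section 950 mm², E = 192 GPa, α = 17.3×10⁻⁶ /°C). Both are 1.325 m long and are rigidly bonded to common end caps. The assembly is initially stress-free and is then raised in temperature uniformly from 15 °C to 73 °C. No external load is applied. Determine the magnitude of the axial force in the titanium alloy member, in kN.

P ≈ 40.5 kN (tensile in the titanium alloy)

Equilibrium of a rigid end plate with no external load gives equal and opposite internal forces ±P in the two members. Since α_{stainless steel} > α_{titanium alloy}, heating drives the stainless steel into compression and the titanium alloy into tension.
Setting the final lengths equal and cancelling L: (α₁ − α₂)ΔT = P/(A₁E₁) + P/(A₂E₂).
|α₁ − α₂|·ΔT = 8.3×10⁻⁶ × 58 = 0.0004814.
1/(A₁E₁) + 1/(A₂E₂) = 1/(1475×106×10³) + 1/(950×192×10³) = 1.188×10⁻⁸ N⁻¹.
P = 0.0004814 / 1.188×10⁻⁸ = 40530 N = 40.53 kN.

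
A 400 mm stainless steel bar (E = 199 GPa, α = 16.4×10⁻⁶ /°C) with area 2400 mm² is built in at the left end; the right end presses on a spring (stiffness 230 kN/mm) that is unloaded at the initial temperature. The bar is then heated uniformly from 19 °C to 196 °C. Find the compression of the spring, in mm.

If the spring were absent the bar would lengthen by αΔT L = 16.4×10⁻⁶ × 177 × 400 = 1.161 mm.
Let P be the compressive force at the spring. The bar shortens elastically by PL/(AE) and the spring compresses by P/k; together these equal δ_free.
So P = δ_free / [L/(AE) + 1/k] = 1.161 / [ 400/(2400×199×10³) + 1/(230×10³) ].
P = 1.161 / 5.185×10⁻⁶ = 223900 N.
Spring compression = P/k = 223900/(230×10³) = 0.9736 mm.

δ ≈ 0.974 mm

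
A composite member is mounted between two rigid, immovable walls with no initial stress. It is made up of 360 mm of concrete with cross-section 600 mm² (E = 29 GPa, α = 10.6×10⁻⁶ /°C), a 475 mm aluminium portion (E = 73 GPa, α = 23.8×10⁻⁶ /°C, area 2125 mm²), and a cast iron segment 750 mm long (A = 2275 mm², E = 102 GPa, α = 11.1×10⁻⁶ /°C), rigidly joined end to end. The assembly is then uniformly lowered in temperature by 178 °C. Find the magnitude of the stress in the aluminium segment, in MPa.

Free thermal contraction of the whole bar: Σ αᵢΔT Lᵢ = 10.6×10⁻⁶×178×360 + 23.8×10⁻⁶×178×475 + 11.1×10⁻⁶×178×750 = 4.173 mm.
Since the ends are fixed, an axial force P builds up, equal in every segment, with P · Σ Lᵢ/(AᵢEᵢ) = δ_free.
Σ Lᵢ/(AᵢEᵢ) = 360/(600×29×10³) + 475/(2125×73×10³) + 750/(2275×102×10³) = 2.698×10⁻⁵ mm/N.
P = 4.173 / 2.698×10⁻⁵ = 154700 N = 154.7 kN, tensile.
σ_{aluminium} = P / A = 154700 / 2125 = 72.78 MPa.

σ ≈ 72.8 MPa (tensile)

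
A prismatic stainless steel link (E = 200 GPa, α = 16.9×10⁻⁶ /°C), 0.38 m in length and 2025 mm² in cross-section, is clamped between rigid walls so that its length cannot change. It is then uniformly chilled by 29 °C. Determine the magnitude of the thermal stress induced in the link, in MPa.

σ ≈ 98 MPa (tensile)

Because both ends are immovable the net strain is zero, and the suppressed thermal strain is αΔT = 16.9×10⁻⁶ × 29 = 490.1×10⁻⁶.
The stress required to suppress this strain is σ = Eε = 200×10³ × 490.1×10⁻⁶ = 98.02 MPa, tensile since the link is trying to contract.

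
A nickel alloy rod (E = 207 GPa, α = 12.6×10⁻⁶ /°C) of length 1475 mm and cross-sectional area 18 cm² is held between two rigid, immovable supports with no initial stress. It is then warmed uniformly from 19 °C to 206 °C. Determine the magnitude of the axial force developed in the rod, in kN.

P ≈ 878 kN (compressive)

The ends cannot move, so σ = EαΔT = 207×10³ × 12.6×10⁻⁶ × 187 = 487.7 MPa.
Axial force P = σA = 487.7 × 1800 = 877900 N = 877.9 kN, compressive.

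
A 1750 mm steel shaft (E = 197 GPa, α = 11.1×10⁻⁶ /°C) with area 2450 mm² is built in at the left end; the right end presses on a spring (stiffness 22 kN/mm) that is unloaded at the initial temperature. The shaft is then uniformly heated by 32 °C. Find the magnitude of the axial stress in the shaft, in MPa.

σ ≈ 5.17 MPa (compressive)

Free thermal expansion: δ_free = αΔT L = 11.1×10⁻⁶ × 32 × 1750 = 0.6216 mm.
With a force P in the spring, the elastic change of the shaft is PL/(AE) and that of the spring is P/k; compatibility requires their sum to equal δ_free.
So P = δ_free / [L/(AE) + 1/k] = 0.6216 / [ 1750/(2450×197×10³) + 1/(22×10³) ].
P = 0.6216 / 4.908×10⁻⁵ = 12660 N.
σ = P/A = 12660/2450 = 5.169 MPa.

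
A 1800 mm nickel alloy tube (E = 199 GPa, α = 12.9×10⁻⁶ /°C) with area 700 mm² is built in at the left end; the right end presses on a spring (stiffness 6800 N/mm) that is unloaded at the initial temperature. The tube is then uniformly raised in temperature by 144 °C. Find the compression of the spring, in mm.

δ ≈ 3.07 mm

The unrestrained thermal change is αΔT L = 12.9×10⁻⁶ × 144 × 1800 = 3.344 mm.
With a force P in the spring, the elastic change of the tube is PL/(AE) and that of the spring is P/k; compatibility requires their sum to equal δ_free.
So P = δ_free / [L/(AE) + 1/k] = 3.344 / [ 1800/(700×199×10³) + 1/(6800) ].
P = 3.344 / 0.00016 = 20900 N.
Spring compression = P/k = 20900/(6800) = 3.074 mm.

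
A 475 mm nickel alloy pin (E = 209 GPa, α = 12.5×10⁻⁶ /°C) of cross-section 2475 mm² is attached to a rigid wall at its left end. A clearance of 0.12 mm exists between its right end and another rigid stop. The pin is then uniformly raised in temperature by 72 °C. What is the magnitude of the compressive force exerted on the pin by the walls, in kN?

P ≈ 335 kN

If the wall were absent the pin would grow by αΔT L = 12.5×10⁻⁶ × 72 × 475 = 0.4275 mm.
After closing the 0.12 mm clearance, 0.4275 − 0.12 = 0.3075 mm of expansion remains to be suppressed by the wall.
Compatibility: PL/(AE) = 0.3075 mm, so σ = P/A = E × (0.3075/475) = 135.3 MPa.
P = σA = 135.3 × 2475 = 334.9 kN.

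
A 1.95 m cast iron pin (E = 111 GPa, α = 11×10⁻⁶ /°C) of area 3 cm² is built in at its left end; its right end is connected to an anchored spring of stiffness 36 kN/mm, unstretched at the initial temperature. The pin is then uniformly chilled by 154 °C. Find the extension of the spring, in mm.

The unrestrained thermal change is αΔT L = 11×10⁻⁶ × 154 × 1950 = 3.303 mm.
Let P be the tensile force in the spring. The pin extends elastically by PL/(AE) and the spring stretches by P/k; together these equal δ_free.
So P = δ_free / [L/(AE) + 1/k] = 3.303 / [ 1950/(300×111×10³) + 1/(36×10³) ].
P = 3.303 / 8.634×10⁻⁵ = 38260 N.
Spring extension = P/k = 38260/(36×10³) = 1.063 mm.

δ ≈ 1.06 mm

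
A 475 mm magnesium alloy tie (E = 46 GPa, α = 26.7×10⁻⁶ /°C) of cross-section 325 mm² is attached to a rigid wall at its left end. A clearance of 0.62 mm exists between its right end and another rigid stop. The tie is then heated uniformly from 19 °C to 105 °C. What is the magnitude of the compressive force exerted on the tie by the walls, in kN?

P ≈ 14.8 kN

If the wall were absent the tie would grow by αΔT L = 26.7×10⁻⁶ × 86 × 475 = 1.091 mm.
The gap closes (δ_free > 0.62 mm) and the wall then resists a further 1.091 − 0.62 = 0.4707 mm of expansion.
Compatibility: PL/(AE) = 0.4707 mm, so σ = P/A = E × (0.4707/475) = 45.58 MPa.
P = σA = 45.58 × 325 = 14.81 kN.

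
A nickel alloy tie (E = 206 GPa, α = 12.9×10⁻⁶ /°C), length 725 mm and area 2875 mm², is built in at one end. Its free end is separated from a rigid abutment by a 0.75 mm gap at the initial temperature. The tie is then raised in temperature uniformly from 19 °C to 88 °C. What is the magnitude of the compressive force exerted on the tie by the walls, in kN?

If the wall were absent the tie would grow by αΔT L = 12.9×10⁻⁶ × 69 × 725 = 0.6453 mm.
This is smaller than the 0.75 mm clearance, so the tie expands freely without reaching the stop — the stress is zero.

P ≈ 0 kN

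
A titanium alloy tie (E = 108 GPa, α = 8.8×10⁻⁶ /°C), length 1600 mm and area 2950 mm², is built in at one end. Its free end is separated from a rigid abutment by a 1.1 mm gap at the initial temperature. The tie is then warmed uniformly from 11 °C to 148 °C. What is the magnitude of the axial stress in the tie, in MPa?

Free thermal elongation = αΔT L = 8.8×10⁻⁶ × 137 × 1600 = 1.929 mm.
After closing the 1.1 mm clearance, 1.929 − 1.1 = 0.829 mm of expansion remains to be suppressed by the wall.
Compatibility: PL/(AE) = 0.829 mm, so σ = P/A = E × (0.829/1600) = 55.95 MPa.

σ ≈ 56 MPa (compressive)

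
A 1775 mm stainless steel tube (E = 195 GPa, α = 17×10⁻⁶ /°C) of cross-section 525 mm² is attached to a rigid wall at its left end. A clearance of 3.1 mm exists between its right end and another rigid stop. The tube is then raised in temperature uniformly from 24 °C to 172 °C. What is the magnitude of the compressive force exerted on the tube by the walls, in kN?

If the wall were absent the tube would grow by αΔT L = 17×10⁻⁶ × 148 × 1775 = 4.466 mm.
After closing the 3.1 mm clearance, 4.466 − 3.1 = 1.366 mm of expansion remains to be suppressed by the wall.
That suppressed elongation corresponds to σ = E·Δ/L = 195×10³ × 1.366/1775 = 150.1 MPa.
Force on the wall = σA = 150.1 × 525 mm² = 78.78 kN.

P ≈ 78.8 kN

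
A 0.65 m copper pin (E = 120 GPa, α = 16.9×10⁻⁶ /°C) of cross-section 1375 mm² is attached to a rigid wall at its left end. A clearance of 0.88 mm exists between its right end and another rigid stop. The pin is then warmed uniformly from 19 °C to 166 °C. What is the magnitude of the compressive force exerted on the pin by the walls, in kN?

Unrestrained expansion: δ_free = αΔT L = 16.9×10⁻⁶ × 147 × 650 = 1.615 mm.
This exceeds the 0.88 mm gap, so the wall pushes back. The portion of expansion that must be recovered elastically is δ_free − gap = 1.615 − 0.88 = 0.7348 mm.
So σ = E(δ_free − g)/L = 120×10³ × 0.7348/650 = 135.7 MPa.
P = σA = 135.7 × 1375 = 186.5 kN.

P ≈ 187 kN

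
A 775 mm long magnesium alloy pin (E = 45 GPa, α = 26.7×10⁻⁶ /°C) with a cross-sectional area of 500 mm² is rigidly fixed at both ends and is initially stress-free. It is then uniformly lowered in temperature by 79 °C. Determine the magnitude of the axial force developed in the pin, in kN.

With zero net strain, σ = E·αΔT = 45 GPa × 26.7×10⁻⁶ × 79 = 94.92 MPa.
Axial force P = σA = 94.92 × 500 = 47460 N = 47.46 kN, tensile.

P ≈ 47.5 kN (tensile)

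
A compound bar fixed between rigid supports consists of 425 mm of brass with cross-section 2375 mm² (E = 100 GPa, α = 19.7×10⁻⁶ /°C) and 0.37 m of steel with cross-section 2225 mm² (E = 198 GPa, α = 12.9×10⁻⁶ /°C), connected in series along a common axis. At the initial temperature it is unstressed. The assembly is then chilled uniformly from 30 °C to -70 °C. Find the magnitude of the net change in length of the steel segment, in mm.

Free thermal contraction of the whole bar: Σ αᵢΔT Lᵢ = 19.7×10⁻⁶×100×425 + 12.9×10⁻⁶×100×370 = 1.315 mm.
Since the ends are fixed, an axial force P builds up, equal in every segment, with P · Σ Lᵢ/(AᵢEᵢ) = δ_free.
The series flexibility is Σ Lᵢ/(AᵢEᵢ) = 425/(2375×100×10³) + 370/(2225×198×10³) = 2.629×10⁻⁶ mm/N.
So P = 1.315 / 2.629×10⁻⁶ = 500 kN, tensile.
For the steel segment, free thermal change = 12.9×10⁻⁶×100×370 = 0.4773 mm and elastic change from P = 500000×370/(2225×198×10³) = 0.4199 mm; these oppose, so the net change is 0.0574 mm (segment shortens).

|ΔL| ≈ 0.0574 mm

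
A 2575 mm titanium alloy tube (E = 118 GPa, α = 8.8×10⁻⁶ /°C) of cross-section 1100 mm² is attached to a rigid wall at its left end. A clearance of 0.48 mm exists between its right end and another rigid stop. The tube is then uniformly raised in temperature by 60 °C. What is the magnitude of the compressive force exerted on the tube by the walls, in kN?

P ≈ 44.3 kN

Unrestrained expansion: δ_free = αΔT L = 8.8×10⁻⁶ × 60 × 2575 = 1.36 mm.
The gap closes (δ_free > 0.48 mm) and the wall then resists a further 1.36 − 0.48 = 0.8796 mm of expansion.
That suppressed elongation corresponds to σ = E·Δ/L = 118×10³ × 0.8796/2575 = 40.31 MPa.
P = σA = 40.31 × 1100 = 44.34 kN.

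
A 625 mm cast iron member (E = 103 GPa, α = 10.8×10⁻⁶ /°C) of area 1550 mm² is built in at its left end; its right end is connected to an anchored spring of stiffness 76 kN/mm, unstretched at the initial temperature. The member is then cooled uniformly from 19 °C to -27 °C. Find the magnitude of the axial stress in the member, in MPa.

If the spring were absent the member would shorten by αΔT L = 10.8×10⁻⁶ × 46 × 625 = 0.3105 mm.
With a force P in the spring, the elastic change of the member is PL/(AE) and that of the spring is P/k; compatibility requires their sum to equal δ_free.
So P = δ_free / [L/(AE) + 1/k] = 0.3105 / [ 625/(1550×103×10³) + 1/(76×10³) ].
P = 0.3105 / 1.707×10⁻⁵ = 18190 N.
σ = P/A = 18190/1550 = 11.73 MPa.

σ ≈ 11.7 MPa (tensile)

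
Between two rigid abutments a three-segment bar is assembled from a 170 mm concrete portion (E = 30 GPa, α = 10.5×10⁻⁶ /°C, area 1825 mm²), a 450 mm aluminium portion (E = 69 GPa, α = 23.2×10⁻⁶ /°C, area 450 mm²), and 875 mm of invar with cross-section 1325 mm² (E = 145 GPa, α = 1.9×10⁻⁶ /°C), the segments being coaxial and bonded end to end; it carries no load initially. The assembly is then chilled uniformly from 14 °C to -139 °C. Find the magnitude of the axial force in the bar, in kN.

P ≈ 95.9 kN (tensile)

Free thermal contraction of the whole bar: Σ αᵢΔT Lᵢ = 10.5×10⁻⁶×153×170 + 23.2×10⁻⁶×153×450 + 1.9×10⁻⁶×153×875 = 2.125 mm.
The rigid supports impose zero overall length change; the single axial force P common to all segments must satisfy P Σ Lᵢ/(AᵢEᵢ) = δ_free.
Σ Lᵢ/(AᵢEᵢ) = 170/(1825×30×10³) + 450/(450×69×10³) + 875/(1325×145×10³) = 2.215×10⁻⁵ mm/N.
So P = 2.125 / 2.215×10⁻⁵ = 95.92 kN, tensile.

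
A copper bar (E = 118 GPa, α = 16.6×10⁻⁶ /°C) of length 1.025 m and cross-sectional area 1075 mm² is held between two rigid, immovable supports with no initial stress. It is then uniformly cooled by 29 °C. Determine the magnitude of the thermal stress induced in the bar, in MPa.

With length fixed, the mechanical strain must cancel the thermal strain αΔT = 16.6×10⁻⁶ × 29 = 481.4×10⁻⁶.
σ = EαΔT = 118×10³ × 16.6×10⁻⁶ × 29 = 56.81 MPa (tensile; the bar is trying to contract).

σ ≈ 56.8 MPa (tensile)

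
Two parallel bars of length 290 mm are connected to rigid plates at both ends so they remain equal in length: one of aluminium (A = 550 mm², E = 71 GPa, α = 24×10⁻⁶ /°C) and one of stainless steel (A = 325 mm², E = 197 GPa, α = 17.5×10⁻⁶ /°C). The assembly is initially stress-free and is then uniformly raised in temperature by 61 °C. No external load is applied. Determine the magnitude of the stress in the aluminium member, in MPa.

σ ≈ 17.5 MPa (compressive)

Both members must finish at the same length. With the larger α, the aluminium tends to over-expand; the plates restrain it, putting the aluminium in compression and the stainless steel in tension. With no external load the two internal forces are equal and opposite, magnitude P.
Equating the net (thermal + elastic) strains gives |α₁ − α₂|·ΔT = P·[1/(A₁E₁) + 1/(A₂E₂)].
|α₁ − α₂|·ΔT = 6.5×10⁻⁶ × 61 = 0.0003965.
1/(A₁E₁) + 1/(A₂E₂) = 1/(550×71×10³) + 1/(325×197×10³) = 4.123×10⁻⁸ N⁻¹.
P = 0.0003965 / 4.123×10⁻⁸ = 9617 N = 9.617 kN.
σ_{aluminium} = P/A₁ = 9617/550 = 17.49 MPa, compressive.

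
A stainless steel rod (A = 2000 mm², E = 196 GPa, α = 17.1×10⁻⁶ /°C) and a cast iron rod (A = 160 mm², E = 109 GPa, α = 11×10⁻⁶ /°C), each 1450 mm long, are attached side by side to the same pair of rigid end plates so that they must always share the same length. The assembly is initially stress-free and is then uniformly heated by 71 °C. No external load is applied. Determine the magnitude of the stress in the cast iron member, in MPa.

σ ≈ 45.2 MPa (tensile)

The stainless steel has the larger α, so on heating it would change length more than the cast iron if both were free. The rigid plates force a common final length, so the stainless steel is put into compression and the cast iron into tension, with equal and opposite forces P (no external load).
Equating the net (thermal + elastic) strains gives |α₁ − α₂|·ΔT = P·[1/(A₁E₁) + 1/(A₂E₂)].
|α₁ − α₂|·ΔT = 6.1×10⁻⁶ × 71 = 0.0004331.
1/(A₁E₁) + 1/(A₂E₂) = 1/(2000×196×10³) + 1/(160×109×10³) = 5.989×10⁻⁸ N⁻¹.
P = 0.0004331 / 5.989×10⁻⁸ = 7232 N = 7.232 kN.
σ_{cast iron} = P/A₂ = 7232/160 = 45.2 MPa, tensile.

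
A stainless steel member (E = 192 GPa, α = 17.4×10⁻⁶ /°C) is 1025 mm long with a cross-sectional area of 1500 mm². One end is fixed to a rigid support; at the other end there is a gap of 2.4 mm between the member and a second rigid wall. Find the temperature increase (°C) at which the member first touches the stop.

The gap closes when αΔT L = 2.4 mm, since the member is still unstressed at that instant.
So ΔT = g/(αL) = 2.4/(17.4×10⁻⁶ × 1025) = 134.6 °C.

ΔT ≈ 135 °C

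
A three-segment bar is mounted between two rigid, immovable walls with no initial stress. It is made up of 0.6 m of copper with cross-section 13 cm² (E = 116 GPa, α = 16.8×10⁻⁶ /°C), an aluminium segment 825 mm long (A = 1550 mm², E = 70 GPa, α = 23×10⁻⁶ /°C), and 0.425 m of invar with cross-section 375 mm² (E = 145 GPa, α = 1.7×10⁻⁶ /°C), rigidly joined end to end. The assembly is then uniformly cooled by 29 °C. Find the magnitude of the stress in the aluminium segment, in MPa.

Free thermal contraction of the whole bar: Σ αᵢΔT Lᵢ = 16.8×10⁻⁶×29×600 + 23×10⁻⁶×29×825 + 1.7×10⁻⁶×29×425 = 0.8635 mm.
The walls prevent any net length change, so an axial force P (same in every segment) develops. Compatibility: P · Σ Lᵢ/(AᵢEᵢ) = δ_free.
The series flexibility is Σ Lᵢ/(AᵢEᵢ) = 600/(1300×116×10³) + 825/(1550×70×10³) + 425/(375×145×10³) = 1.94×10⁻⁵ mm/N.
P = 0.8635 / 1.94×10⁻⁵ = 44520 N = 44.52 kN, tensile.
σ_{aluminium} = P / A = 44520 / 1550 = 28.72 MPa.

σ ≈ 28.7 MPa (tensile)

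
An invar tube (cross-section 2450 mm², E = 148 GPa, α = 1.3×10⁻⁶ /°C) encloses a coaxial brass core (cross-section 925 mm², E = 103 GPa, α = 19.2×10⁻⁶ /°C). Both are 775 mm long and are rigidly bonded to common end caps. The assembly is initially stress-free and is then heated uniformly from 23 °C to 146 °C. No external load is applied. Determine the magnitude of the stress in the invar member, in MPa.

Both members must finish at the same length. With the larger α, the brass tends to over-expand; the plates restrain it, putting the brass in compression and the invar in tension. With no external load the two internal forces are equal and opposite, magnitude P.
Equating the net (thermal + elastic) strains gives |α₁ − α₂|·ΔT = P·[1/(A₁E₁) + 1/(A₂E₂)].
|α₁ − α₂|·ΔT = 17.9×10⁻⁶ × 123 = 0.002202.
1/(A₁E₁) + 1/(A₂E₂) = 1/(2450×148×10³) + 1/(925×103×10³) = 1.325×10⁻⁸ N⁻¹.
P = 0.002202 / 1.325×10⁻⁸ = 166100 N = 166.1 kN.
σ_{invar} = P/A₁ = 166100/2450 = 67.8 MPa, tensile.

σ ≈ 67.8 MPa (tensile)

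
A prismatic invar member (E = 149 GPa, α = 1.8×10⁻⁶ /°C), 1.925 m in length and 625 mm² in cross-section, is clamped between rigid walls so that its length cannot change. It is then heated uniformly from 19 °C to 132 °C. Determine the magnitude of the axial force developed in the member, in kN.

P ≈ 18.9 kN (compressive)

Full restraint means ε = 0, so the stress is σ = EαΔT = 149×10³ × 1.8×10⁻⁶ × 113 = 30.31 MPa.
Axial force P = σA = 30.31 × 625 = 18940 N = 18.94 kN, compressive.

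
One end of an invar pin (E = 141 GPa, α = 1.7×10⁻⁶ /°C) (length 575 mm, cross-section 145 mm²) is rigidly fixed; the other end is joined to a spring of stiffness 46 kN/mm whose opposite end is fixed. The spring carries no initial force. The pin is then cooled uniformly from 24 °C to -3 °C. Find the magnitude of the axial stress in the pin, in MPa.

If the spring were absent the pin would shorten by αΔT L = 1.7×10⁻⁶ × 27 × 575 = 0.02639 mm.
Let P be the tensile force in the spring. The pin extends elastically by PL/(AE) and the spring stretches by P/k; together these equal δ_free.
So P = δ_free / [L/(AE) + 1/k] = 0.02639 / [ 575/(145×141×10³) + 1/(46×10³) ].
P = 0.02639 / 4.986×10⁻⁵ = 529.3 N.
σ = P/A = 529.3/145 = 3.65 MPa.

σ ≈ 3.65 MPa (tensile)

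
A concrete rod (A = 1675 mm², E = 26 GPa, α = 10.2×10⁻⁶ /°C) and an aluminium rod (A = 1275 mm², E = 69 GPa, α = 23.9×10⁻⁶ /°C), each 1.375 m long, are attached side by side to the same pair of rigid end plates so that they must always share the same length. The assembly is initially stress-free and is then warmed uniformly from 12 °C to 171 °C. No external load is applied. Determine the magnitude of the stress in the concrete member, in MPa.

σ ≈ 37.9 MPa (tensile)

Equilibrium of a rigid end plate with no external load gives equal and opposite internal forces ±P in the two members. Since α_{aluminium} > α_{concrete}, heating drives the aluminium into compression and the concrete into tension.
Equating the net (thermal + elastic) strains gives |α₁ − α₂|·ΔT = P·[1/(A₁E₁) + 1/(A₂E₂)].
|α₁ − α₂|·ΔT = 13.7×10⁻⁶ × 159 = 0.002178.
1/(A₁E₁) + 1/(A₂E₂) = 1/(1675×26×10³) + 1/(1275×69×10³) = 3.433×10⁻⁸ N⁻¹.
P = 0.002178 / 3.433×10⁻⁸ = 63450 N = 63.45 kN.
σ_{concrete} = P/A₁ = 63450/1675 = 37.88 MPa, tensile.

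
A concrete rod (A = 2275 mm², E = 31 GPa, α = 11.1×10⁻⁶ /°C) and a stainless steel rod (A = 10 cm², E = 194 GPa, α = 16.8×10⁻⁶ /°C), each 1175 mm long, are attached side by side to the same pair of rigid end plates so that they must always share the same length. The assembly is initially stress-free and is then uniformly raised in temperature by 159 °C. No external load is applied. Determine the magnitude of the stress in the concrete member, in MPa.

σ ≈ 20.6 MPa (tensile)

Both members must finish at the same length. With the larger α, the stainless steel tends to over-expand; the plates restrain it, putting the stainless steel in compression and the concrete in tension. With no external load the two internal forces are equal and opposite, magnitude P.
Equating the net (thermal + elastic) strains gives |α₁ − α₂|·ΔT = P·[1/(A₁E₁) + 1/(A₂E₂)].
|α₁ − α₂|·ΔT = 5.7×10⁻⁶ × 159 = 0.0009063.
1/(A₁E₁) + 1/(A₂E₂) = 1/(2275×31×10³) + 1/(1000×194×10³) = 1.933×10⁻⁸ N⁻¹.
So P = 0.0009063 / 1.933×10⁻⁸ = 46.88 kN.
σ_{concrete} = P/A₁ = 46880/2275 = 20.6 MPa, tensile.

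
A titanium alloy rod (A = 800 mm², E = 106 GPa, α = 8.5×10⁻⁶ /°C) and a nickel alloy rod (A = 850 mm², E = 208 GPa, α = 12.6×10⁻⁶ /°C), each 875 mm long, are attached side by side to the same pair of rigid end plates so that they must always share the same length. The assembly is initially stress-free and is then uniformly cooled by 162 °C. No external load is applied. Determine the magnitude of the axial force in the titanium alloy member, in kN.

P ≈ 38.1 kN (compressive in the titanium alloy)

The nickel alloy has the larger α, so on cooling it would change length more than the titanium alloy if both were free. The rigid plates force a common final length, so the nickel alloy is put into tension and the titanium alloy into compression, with equal and opposite forces P (no external load).
Equating the net (thermal + elastic) strains gives |α₁ − α₂|·ΔT = P·[1/(A₁E₁) + 1/(A₂E₂)].
|α₁ − α₂|·ΔT = 4.1×10⁻⁶ × 162 = 0.0006642.
1/(A₁E₁) + 1/(A₂E₂) = 1/(800×106×10³) + 1/(850×208×10³) = 1.745×10⁻⁸ N⁻¹.
So P = 0.0006642 / 1.745×10⁻⁸ = 38.07 kN.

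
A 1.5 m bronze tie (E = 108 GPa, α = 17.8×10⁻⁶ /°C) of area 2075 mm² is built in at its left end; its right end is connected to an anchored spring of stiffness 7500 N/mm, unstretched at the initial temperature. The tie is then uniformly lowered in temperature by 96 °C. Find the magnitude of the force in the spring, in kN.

The unrestrained thermal change is αΔT L = 17.8×10⁻⁶ × 96 × 1500 = 2.563 mm.
Let P be the tensile force in the spring. The tie extends elastically by PL/(AE) and the spring stretches by P/k; together these equal δ_free.
So P = δ_free / [L/(AE) + 1/k] = 2.563 / [ 1500/(2075×108×10³) + 1/(7500) ].
P = 2.563 / 0.00014 = 18310 N.

P ≈ 18.3 kN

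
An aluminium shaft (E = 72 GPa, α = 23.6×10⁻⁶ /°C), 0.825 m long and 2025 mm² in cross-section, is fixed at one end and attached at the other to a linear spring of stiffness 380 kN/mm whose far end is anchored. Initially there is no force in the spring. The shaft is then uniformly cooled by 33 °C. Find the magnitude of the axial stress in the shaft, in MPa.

The unrestrained thermal change is αΔT L = 23.6×10⁻⁶ × 33 × 825 = 0.6425 mm.
Let P be the tensile force in the spring. The shaft extends elastically by PL/(AE) and the spring stretches by P/k; together these equal δ_free.
So P = δ_free / [L/(AE) + 1/k] = 0.6425 / [ 825/(2025×72×10³) + 1/(380×10³) ].
P = 0.6425 / 8.29×10⁻⁶ = 77500 N.
σ = P/A = 77500/2025 = 38.27 MPa.

σ ≈ 38.3 MPa (tensile)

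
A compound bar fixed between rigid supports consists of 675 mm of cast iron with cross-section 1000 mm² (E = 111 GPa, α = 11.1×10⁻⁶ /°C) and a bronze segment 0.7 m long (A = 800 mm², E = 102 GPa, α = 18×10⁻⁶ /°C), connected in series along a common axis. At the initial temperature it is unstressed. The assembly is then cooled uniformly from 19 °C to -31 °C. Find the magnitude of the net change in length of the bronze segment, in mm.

|ΔL| ≈ 0.0421 mm

Free thermal contraction of the whole bar: Σ αᵢΔT Lᵢ = 11.1×10⁻⁶×50×675 + 18×10⁻⁶×50×700 = 1.005 mm.
The rigid supports impose zero overall length change; the single axial force P common to all segments must satisfy P Σ Lᵢ/(AᵢEᵢ) = δ_free.
Σ Lᵢ/(AᵢEᵢ) = 675/(1000×111×10³) + 700/(800×102×10³) = 1.466×10⁻⁵ mm/N.
Hence P = δ_free / Σ(L/AE) = 1.005/1.466×10⁻⁵ = 68.53 kN (tensile).
For the bronze segment, free thermal change = 18×10⁻⁶×50×700 = 0.63 mm and elastic change from P = 68530×700/(800×102×10³) = 0.5879 mm; these oppose, so the net change is 0.0421 mm (segment shortens).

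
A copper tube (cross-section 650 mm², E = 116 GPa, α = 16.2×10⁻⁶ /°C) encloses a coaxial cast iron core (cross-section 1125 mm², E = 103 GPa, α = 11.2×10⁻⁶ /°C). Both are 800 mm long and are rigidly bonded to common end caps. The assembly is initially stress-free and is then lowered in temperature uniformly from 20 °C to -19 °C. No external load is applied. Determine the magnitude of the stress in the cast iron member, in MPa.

σ ≈ 7.92 MPa (compressive)

The copper has the larger α, so on cooling it would change length more than the cast iron if both were free. The rigid plates force a common final length, so the copper is put into tension and the cast iron into compression, with equal and opposite forces P (no external load).
Compatibility of the two members (thermal + elastic change equal): (α₁ − α₂)ΔT = P·[1/(A₁E₁) + 1/(A₂E₂)].
|α₁ − α₂|·ΔT = 5×10⁻⁶ × 39 = 0.000195.
1/(A₁E₁) + 1/(A₂E₂) = 1/(650×116×10³) + 1/(1125×103×10³) = 2.189×10⁻⁸ N⁻¹.
So P = 0.000195 / 2.189×10⁻⁸ = 8.907 kN.
σ_{cast iron} = P/A₂ = 8907/1125 = 7.917 MPa, compressive.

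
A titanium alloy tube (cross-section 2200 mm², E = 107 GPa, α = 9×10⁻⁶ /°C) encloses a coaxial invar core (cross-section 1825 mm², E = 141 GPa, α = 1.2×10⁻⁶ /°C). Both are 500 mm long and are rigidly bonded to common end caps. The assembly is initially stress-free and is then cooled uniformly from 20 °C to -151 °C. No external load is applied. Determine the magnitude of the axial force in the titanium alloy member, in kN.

Equilibrium of a rigid end plate with no external load gives equal and opposite internal forces ±P in the two members. Since α_{titanium alloy} > α_{invar}, cooling drives the titanium alloy into tension and the invar into compression.
Compatibility of the two members (thermal + elastic change equal): (α₁ − α₂)ΔT = P·[1/(A₁E₁) + 1/(A₂E₂)].
|α₁ − α₂|·ΔT = 7.8×10⁻⁶ × 171 = 0.001334.
1/(A₁E₁) + 1/(A₂E₂) = 1/(2200×107×10³) + 1/(1825×141×10³) = 8.134×10⁻⁹ N⁻¹.
So P = 0.001334 / 8.134×10⁻⁹ = 164 kN.

P ≈ 164 kN (tensile in the titanium alloy)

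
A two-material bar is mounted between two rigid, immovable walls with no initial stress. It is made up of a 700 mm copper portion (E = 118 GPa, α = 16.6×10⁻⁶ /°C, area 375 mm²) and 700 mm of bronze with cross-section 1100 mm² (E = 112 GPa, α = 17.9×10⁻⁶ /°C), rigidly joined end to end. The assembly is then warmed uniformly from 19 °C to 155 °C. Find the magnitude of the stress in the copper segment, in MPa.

σ ≈ 407 MPa (compressive)

Free thermal expansion of the whole bar: Σ αᵢΔT Lᵢ = 16.6×10⁻⁶×136×700 + 17.9×10⁻⁶×136×700 = 3.284 mm.
The walls prevent any net length change, so an axial force P (same in every segment) develops. Compatibility: P · Σ Lᵢ/(AᵢEᵢ) = δ_free.
Σ Lᵢ/(AᵢEᵢ) = 700/(375×118×10³) + 700/(1100×112×10³) = 2.15×10⁻⁵ mm/N.
So P = 3.284 / 2.15×10⁻⁵ = 152.8 kN, compressive.
σ_{copper} = P / A = 152800 / 375 = 407.3 MPa.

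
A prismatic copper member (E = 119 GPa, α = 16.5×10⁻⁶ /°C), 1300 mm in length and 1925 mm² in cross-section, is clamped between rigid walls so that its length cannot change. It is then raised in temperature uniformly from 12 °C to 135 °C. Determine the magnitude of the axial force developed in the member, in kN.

The ends cannot move, so σ = EαΔT = 119×10³ × 16.5×10⁻⁶ × 123 = 241.5 MPa.
Axial force P = σA = 241.5 × 1925 = 464900 N = 464.9 kN, compressive.

P ≈ 465 kN (compressive)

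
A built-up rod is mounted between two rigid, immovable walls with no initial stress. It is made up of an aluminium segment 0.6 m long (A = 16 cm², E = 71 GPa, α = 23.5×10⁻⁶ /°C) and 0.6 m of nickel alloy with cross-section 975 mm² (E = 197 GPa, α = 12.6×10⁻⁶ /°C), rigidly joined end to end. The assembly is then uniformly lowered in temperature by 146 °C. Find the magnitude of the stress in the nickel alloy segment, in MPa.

With the walls removed the bar would change length by δ_free = Σ αᵢΔT Lᵢ = 23.5×10⁻⁶×146×600 + 12.6×10⁻⁶×146×600 = 3.162 mm.
The walls prevent any net length change, so an axial force P (same in every segment) develops. Compatibility: P · Σ Lᵢ/(AᵢEᵢ) = δ_free.
The series flexibility is Σ Lᵢ/(AᵢEᵢ) = 600/(1600×71×10³) + 600/(975×197×10³) = 8.405×10⁻⁶ mm/N.
So P = 3.162 / 8.405×10⁻⁶ = 376.2 kN, tensile.
σ_{nickel alloy} = P / A = 376200 / 975 = 385.9 MPa.

σ ≈ 386 MPa (tensile)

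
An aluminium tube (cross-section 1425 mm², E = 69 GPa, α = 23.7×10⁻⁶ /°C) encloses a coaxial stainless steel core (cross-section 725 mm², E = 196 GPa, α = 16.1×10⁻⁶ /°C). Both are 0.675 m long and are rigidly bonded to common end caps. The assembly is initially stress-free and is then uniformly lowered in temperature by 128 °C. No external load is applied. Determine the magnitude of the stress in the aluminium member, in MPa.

The aluminium has the larger α, so on cooling it would change length more than the stainless steel if both were free. The rigid plates force a common final length, so the aluminium is put into tension and the stainless steel into compression, with equal and opposite forces P (no external load).
Equating the net (thermal + elastic) strains gives |α₁ − α₂|·ΔT = P·[1/(A₁E₁) + 1/(A₂E₂)].
|α₁ − α₂|·ΔT = 7.6×10⁻⁶ × 128 = 0.0009728.
1/(A₁E₁) + 1/(A₂E₂) = 1/(1425×69×10³) + 1/(725×196×10³) = 1.721×10⁻⁸ N⁻¹.
P = 0.0009728 / 1.721×10⁻⁸ = 56530 N = 56.53 kN.
σ_{aluminium} = P/A₁ = 56530/1425 = 39.67 MPa, tensile.

σ ≈ 39.7 MPa (tensile)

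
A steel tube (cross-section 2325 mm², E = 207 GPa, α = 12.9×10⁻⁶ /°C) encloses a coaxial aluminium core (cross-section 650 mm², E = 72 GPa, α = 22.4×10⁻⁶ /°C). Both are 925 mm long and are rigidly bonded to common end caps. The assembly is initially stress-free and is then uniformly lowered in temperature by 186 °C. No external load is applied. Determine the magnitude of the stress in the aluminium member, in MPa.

The aluminium has the larger α, so on cooling it would change length more than the steel if both were free. The rigid plates force a common final length, so the aluminium is put into tension and the steel into compression, with equal and opposite forces P (no external load).
Setting the final lengths equal and cancelling L: (α₁ − α₂)ΔT = P/(A₁E₁) + P/(A₂E₂).
|α₁ − α₂|·ΔT = 9.5×10⁻⁶ × 186 = 0.001767.
1/(A₁E₁) + 1/(A₂E₂) = 1/(2325×207×10³) + 1/(650×72×10³) = 2.345×10⁻⁸ N⁻¹.
P = 0.001767 / 2.345×10⁻⁸ = 75370 N = 75.37 kN.
σ_{aluminium} = P/A₂ = 75370/650 = 115.9 MPa, tensile.

σ ≈ 116 MPa (tensile)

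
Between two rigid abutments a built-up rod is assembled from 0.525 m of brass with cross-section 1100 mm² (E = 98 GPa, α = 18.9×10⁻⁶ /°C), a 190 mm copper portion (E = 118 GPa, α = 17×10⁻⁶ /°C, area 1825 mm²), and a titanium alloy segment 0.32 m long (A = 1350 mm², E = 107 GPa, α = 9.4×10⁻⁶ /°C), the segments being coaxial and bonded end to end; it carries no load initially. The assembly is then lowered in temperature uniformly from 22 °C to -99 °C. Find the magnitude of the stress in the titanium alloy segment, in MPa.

With the walls removed the bar would change length by δ_free = Σ αᵢΔT Lᵢ = 18.9×10⁻⁶×121×525 + 17×10⁻⁶×121×190 + 9.4×10⁻⁶×121×320 = 1.955 mm.
Since the ends are fixed, an axial force P builds up, equal in every segment, with P · Σ Lᵢ/(AᵢEᵢ) = δ_free.
The series flexibility is Σ Lᵢ/(AᵢEᵢ) = 525/(1100×98×10³) + 190/(1825×118×10³) + 320/(1350×107×10³) = 7.968×10⁻⁶ mm/N.
So P = 1.955 / 7.968×10⁻⁶ = 245.4 kN, tensile.
σ_{titanium alloy} = P / A = 245400 / 1350 = 181.8 MPa.

σ ≈ 182 MPa (tensile)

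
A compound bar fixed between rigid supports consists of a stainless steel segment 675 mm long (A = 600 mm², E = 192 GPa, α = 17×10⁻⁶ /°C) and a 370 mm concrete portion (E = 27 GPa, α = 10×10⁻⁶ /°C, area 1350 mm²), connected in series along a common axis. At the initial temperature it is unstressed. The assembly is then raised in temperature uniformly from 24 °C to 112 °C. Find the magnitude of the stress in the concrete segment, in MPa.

σ ≈ 61.8 MPa (compressive)

If the supports were absent, the total length change would be Σ αᵢΔT Lᵢ = 17×10⁻⁶×88×675 + 10×10⁻⁶×88×370 = 1.335 mm.
The rigid supports impose zero overall length change; the single axial force P common to all segments must satisfy P Σ Lᵢ/(AᵢEᵢ) = δ_free.
The series flexibility is Σ Lᵢ/(AᵢEᵢ) = 675/(600×192×10³) + 370/(1350×27×10³) = 1.601×10⁻⁵ mm/N.
Hence P = δ_free / Σ(L/AE) = 1.335/1.601×10⁻⁵ = 83.41 kN (compressive).
σ_{concrete} = P / A = 83410 / 1350 = 61.78 MPa.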